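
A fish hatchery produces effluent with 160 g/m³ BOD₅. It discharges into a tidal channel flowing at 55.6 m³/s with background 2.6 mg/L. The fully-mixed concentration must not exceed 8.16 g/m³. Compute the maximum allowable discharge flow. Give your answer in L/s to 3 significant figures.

2040 L/s

Mass balance at complete mixing: C_std·(Q_w + Q_r) = Q_w·C_e + Q_r·C_b.
Rearranging, Q_w = Q_r·(C_std − C_b)/(C_e − C_std) = 55.6·(8.16 − 2.6) / (160 − 8.16) = 2.036 m³/s.
= 2036 L/s.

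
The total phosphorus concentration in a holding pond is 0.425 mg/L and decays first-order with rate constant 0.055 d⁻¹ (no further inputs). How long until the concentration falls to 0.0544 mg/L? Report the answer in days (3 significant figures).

37.4 d

t = ln(C₀/C)/k = ln(0.425/0.0544)/0.055 = 2.056/0.055 = 37.38 d.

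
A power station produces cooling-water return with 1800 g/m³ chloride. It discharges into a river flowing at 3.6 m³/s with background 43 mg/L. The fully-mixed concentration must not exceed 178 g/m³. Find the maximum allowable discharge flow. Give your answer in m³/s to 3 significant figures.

Mass balance at complete mixing: C_std·(Q_w + Q_r) = Q_w·C_e + Q_r·C_b.
Rearranging, Q_w = Q_r·(C_std − C_b)/(C_e − C_std) = 3.6·(178 − 43) / (1800 − 178) = 0.2996 m³/s.

0.300 m³/s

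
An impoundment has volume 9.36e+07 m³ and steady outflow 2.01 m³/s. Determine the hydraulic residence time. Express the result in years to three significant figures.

Q = 2.01 m³/s × 3.156e+07 s/yr = 6.343e+07 m³/yr.
Hydraulic residence time τ = V/Q = 9.36e+07/6.343e+07 = 1.476 yr.

1.48 yr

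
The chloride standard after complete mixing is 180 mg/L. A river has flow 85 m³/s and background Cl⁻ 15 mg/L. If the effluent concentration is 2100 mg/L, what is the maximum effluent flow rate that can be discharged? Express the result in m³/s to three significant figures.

7.30 m³/s

Mass balance at complete mixing: C_std·(Q_w + Q_r) = Q_w·C_e + Q_r·C_b.
Rearranging, Q_w = Q_r·(C_std − C_b)/(C_e − C_std) = 85·(180 − 15) / (2100 − 180) = 7.305 m³/s.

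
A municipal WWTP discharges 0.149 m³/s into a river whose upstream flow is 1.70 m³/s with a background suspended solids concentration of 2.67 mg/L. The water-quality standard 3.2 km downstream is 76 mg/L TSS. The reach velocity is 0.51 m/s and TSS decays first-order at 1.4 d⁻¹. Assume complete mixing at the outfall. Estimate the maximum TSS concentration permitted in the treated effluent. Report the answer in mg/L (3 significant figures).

Travel time to the compliance point: t = 3200/0.51 = 6275 s = 0.07262 d; decay factor exp(−1.4·0.07262) = 0.9033.
So the concentration just after mixing may be at most 76/0.9033 = 84.13 mg/L.
Mass balance: 84.13·1.849 = 0.149·Cₑ + 1.7·2.67.
Cₑ = (155.6 − 4.539) / 0.149 = 1014 mg/L.

1010 mg/L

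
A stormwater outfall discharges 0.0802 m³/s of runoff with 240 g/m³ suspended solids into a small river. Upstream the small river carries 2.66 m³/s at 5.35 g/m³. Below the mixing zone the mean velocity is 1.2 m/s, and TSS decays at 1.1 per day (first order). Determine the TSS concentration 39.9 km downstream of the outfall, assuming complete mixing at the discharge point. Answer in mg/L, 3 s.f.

8.00 mg/L

After complete mixing, C₀ = (0.0802·240 + 2.66·5.35) / 2.74 = 12.22 mg/L.
Travel time t = 3.99e+04 m / 1.2 m/s = 3.325e+04 s = 0.3848 d.
C = 12.22·exp(−1.1·0.3848) = 12.22·0.6549 = 8.001 mg/L.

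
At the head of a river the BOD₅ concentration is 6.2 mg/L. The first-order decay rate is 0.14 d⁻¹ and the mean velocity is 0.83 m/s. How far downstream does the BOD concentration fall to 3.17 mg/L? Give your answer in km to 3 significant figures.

344 km

From C = C₀·e^(−kt), t = ln(C₀/C)/k = ln(6.2/3.17)/0.14 = 0.6708/0.14 = 4.792 d.
Distance = v·t = 0.83 m/s × 4.14e+05 s = 3.436e+05 m = 343.6 km.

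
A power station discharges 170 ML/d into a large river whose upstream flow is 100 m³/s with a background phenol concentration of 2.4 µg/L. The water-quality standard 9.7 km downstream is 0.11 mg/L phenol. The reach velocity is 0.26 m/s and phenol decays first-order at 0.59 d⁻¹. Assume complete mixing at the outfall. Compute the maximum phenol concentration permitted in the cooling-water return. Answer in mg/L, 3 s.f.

7.23 mg/L

170 ML/d = 1.968 m³/s.
2.4 µg/L = 0.0024 mg/L.
Travel time to the compliance point: t = 9700/0.26 = 3.731e+04 s = 0.4318 d; decay factor exp(−0.59·0.4318) = 0.7751.
So the concentration just after mixing may be at most 0.11/0.7751 = 0.1419 mg/L.
Mass balance: 0.1419·102 = 1.968·Cₑ + 100·0.0024.
Cₑ = (14.47 − 0.24) / 1.968 = 7.233 mg/L.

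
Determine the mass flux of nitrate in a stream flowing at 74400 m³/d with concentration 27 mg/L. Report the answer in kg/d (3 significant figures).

2010 kg/d

74400 m³/d = 0.8611 m³/s.
Mass flux = Q·C = 0.8611 m³/s × 27 g/m³ = 23.25 g/s.
= 23.25 g/s × 86.4 = 2009 kg/d.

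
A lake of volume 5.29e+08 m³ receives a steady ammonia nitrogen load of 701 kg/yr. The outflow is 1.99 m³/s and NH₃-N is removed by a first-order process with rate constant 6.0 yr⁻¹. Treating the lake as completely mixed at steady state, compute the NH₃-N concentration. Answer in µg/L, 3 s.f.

0.217 µg/L

Outflow Q = 1.99 m³/s × 3.156e+07 s/yr = 6.28e+07 m³/yr.
Steady-state CSTR mass balance: W = Q·C + k·V·C, so C = W/(Q + kV).
Q + kV = 6.28e+07 + 6.0·5.29e+08 = 3.237e+09 m³/yr.
C = 701/3.237e+09 = 2.166e-07 kg/m³ = 0.0002166 mg/L = 0.2166 µg/L.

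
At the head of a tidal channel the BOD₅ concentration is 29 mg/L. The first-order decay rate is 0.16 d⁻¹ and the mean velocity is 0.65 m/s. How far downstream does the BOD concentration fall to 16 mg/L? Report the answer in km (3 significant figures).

209 km

From C = C₀·e^(−kt), t = ln(C₀/C)/k = ln(29/16)/0.16 = 0.5947/0.16 = 3.717 d.
Distance = v·t = 0.65 m/s × 3.211e+05 s = 2.087e+05 m = 208.7 km.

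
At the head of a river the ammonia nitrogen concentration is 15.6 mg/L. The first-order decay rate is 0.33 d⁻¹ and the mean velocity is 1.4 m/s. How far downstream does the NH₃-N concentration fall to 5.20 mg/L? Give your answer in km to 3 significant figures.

403 km

From C = C₀·e^(−kt), t = ln(C₀/C)/k = ln(15.6/5.20)/0.33 = 1.099/0.33 = 3.329 d.
Distance = v·t = 1.4 m/s × 2.876e+05 s = 4.027e+05 m = 402.7 km.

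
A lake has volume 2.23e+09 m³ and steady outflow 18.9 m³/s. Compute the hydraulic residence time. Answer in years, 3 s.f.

3.74 yr

Q = 18.9 m³/s × 3.156e+07 s/yr = 5.964e+08 m³/yr.
Hydraulic residence time τ = V/Q = 2.23e+09/5.964e+08 = 3.739 yr.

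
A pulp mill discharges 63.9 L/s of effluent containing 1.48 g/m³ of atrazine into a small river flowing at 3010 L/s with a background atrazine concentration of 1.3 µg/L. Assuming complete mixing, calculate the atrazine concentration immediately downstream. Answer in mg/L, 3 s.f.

63.9 L/s = 0.0639 m³/s.
3010 L/s = 3.01 m³/s.
1.3 µg/L = 0.0013 mg/L.
Flow-weighted mixing gives C = (0.0639·1.48 + 3.01·0.0013) / (0.0639 + 3.01) = 0.09849/3.074 = 0.03204 mg/L.

0.0320 mg/L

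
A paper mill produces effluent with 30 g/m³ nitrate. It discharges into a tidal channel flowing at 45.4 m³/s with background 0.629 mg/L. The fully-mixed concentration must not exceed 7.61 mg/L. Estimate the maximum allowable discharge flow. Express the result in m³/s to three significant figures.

Mass balance at complete mixing: C_std·(Q_w + Q_r) = Q_w·C_e + Q_r·C_b.
Rearranging, Q_w = Q_r·(C_std − C_b)/(C_e − C_std) = 45.4·(7.61 − 0.629) / (30 − 7.61) = 14.16 m³/s.

14.2 m³/s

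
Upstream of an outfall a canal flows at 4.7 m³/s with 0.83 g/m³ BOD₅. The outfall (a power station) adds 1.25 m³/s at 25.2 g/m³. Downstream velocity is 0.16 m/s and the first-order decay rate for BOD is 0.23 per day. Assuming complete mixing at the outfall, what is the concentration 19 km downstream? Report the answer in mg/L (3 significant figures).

4.34 mg/L

After complete mixing, C₀ = (1.25·25.2 + 4.7·0.83) / 5.95 = 5.95 mg/L.
Travel time t = 1.9e+04 m / 0.16 m/s = 1.188e+05 s = 1.374 d.
C = 5.95·exp(−0.23·1.374) = 5.95·0.729 = 4.337 mg/L.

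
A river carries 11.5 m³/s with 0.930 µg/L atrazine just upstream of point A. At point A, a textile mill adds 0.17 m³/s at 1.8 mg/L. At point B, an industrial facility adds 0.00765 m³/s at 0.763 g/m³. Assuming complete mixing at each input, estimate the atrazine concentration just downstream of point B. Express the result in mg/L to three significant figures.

0.930 µg/L = 0.00093 mg/L.
After input A: C = (11.5·0.00093 + 0.17·1.8) / 11.67 = 0.02714 mg/L.
After input B: C = (11.67·0.02714 + 0.00765·0.763) / 11.68 = 0.02762 mg/L.

0.0276 mg/L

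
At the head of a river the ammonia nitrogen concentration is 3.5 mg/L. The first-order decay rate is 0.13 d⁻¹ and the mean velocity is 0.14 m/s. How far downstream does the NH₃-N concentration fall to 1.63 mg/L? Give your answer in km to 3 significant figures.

From C = C₀·e^(−kt), t = ln(C₀/C)/k = ln(3.5/1.63)/0.13 = 0.7642/0.13 = 5.878 d.
Distance = v·t = 0.14 m/s × 5.079e+05 s = 7.11e+04 m = 71.1 km.

71.1 km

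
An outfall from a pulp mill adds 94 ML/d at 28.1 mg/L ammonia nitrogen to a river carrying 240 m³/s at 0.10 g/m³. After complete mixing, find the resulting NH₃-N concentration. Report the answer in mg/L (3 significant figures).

94 ML/d = 1.088 m³/s.
By mass balance at complete mixing, C = (1.088·28.1 + 240·0.1) / (1.088 + 240) = 54.57/241.1 = 0.2264 mg/L.

0.226 mg/L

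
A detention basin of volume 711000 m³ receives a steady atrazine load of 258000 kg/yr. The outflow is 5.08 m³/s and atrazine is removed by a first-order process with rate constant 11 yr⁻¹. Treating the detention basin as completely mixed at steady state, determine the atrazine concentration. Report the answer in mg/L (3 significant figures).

Outflow Q = 5.08 m³/s × 3.156e+07 s/yr = 1.603e+08 m³/yr.
Steady-state CSTR mass balance: W = Q·C + k·V·C, so C = W/(Q + kV).
Q + kV = 1.603e+08 + 11·711000 = 1.681e+08 m³/yr.
C = 258000/1.681e+08 = 0.001534 kg/m³ = 1.534 mg/L.

1.53 mg/L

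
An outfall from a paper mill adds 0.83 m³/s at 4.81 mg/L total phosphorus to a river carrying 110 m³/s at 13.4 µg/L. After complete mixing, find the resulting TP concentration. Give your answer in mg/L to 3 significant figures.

0.0493 mg/L

13.4 µg/L = 0.0134 mg/L.
Flow-weighted mixing gives C = (0.83·4.81 + 110·0.0134) / (0.83 + 110) = 5.466/110.8 = 0.04932 mg/L.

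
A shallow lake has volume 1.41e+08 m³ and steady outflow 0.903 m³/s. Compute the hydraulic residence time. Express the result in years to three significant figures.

4.95 yr

Q = 0.903 m³/s × 3.156e+07 s/yr = 2.85e+07 m³/yr.
Hydraulic residence time τ = V/Q = 1.41e+08/2.85e+07 = 4.948 yr.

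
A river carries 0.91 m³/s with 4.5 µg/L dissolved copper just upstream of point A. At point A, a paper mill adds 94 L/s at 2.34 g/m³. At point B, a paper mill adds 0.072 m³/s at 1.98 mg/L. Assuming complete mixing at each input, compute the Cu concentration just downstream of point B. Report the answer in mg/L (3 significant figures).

4.5 µg/L = 0.0045 mg/L.
94 L/s = 0.094 m³/s.
After input A: C = (0.91·0.0045 + 0.094·2.34) / 1.004 = 0.2232 mg/L.
After input B: C = (1.004·0.2232 + 0.072·1.98) / 1.076 = 0.3407 mg/L.

0.341 mg/L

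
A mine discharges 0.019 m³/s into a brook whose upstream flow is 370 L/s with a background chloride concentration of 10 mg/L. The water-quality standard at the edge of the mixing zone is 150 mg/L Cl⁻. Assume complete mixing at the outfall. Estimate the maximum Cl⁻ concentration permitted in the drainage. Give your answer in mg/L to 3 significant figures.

370 L/s = 0.37 m³/s.
Mass balance: 150·0.389 = 0.019·Cₑ + 0.37·10.
Cₑ = (58.35 − 3.7) / 0.019 = 2876 mg/L.

2880 mg/L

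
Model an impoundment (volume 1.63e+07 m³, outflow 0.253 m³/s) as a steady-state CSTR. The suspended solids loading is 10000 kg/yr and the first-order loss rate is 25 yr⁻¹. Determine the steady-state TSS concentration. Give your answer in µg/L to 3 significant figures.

Outflow Q = 0.253 m³/s × 3.156e+07 s/yr = 7.984e+06 m³/yr.
Steady-state CSTR mass balance: W = Q·C + k·V·C, so C = W/(Q + kV).
Q + kV = 7.984e+06 + 25·1.63e+07 = 4.155e+08 m³/yr.
C = 10000/4.155e+08 = 2.407e-05 kg/m³ = 0.02407 mg/L = 24.07 µg/L.

24.1 µg/L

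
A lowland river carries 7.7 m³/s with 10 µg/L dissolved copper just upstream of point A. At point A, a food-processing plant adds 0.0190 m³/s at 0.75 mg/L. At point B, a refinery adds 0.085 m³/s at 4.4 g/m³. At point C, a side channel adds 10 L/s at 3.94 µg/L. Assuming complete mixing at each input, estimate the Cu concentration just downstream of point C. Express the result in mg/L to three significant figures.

0.0595 mg/L

10 µg/L = 0.01 mg/L.
After input A: C = (7.7·0.01 + 0.019·0.75) / 7.719 = 0.01182 mg/L.
After input B: C = (7.719·0.01182 + 0.085·4.4) / 7.804 = 0.05962 mg/L.
10 L/s = 0.01 m³/s.
3.94 µg/L = 0.00394 mg/L.
After input C: C = (7.804·0.05962 + 0.01·0.00394) / 7.814 = 0.05955 mg/L.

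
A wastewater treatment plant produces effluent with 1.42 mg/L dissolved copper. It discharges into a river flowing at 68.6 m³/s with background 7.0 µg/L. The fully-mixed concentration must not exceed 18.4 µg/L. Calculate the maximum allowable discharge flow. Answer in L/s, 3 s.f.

558 L/s

7.0 µg/L = 0.007 mg/L.
18.4 µg/L = 0.0184 mg/L.
Mass balance at complete mixing: C_std·(Q_w + Q_r) = Q_w·C_e + Q_r·C_b.
Rearranging, Q_w = Q_r·(C_std − C_b)/(C_e − C_std) = 68.6·(0.0184 − 0.007) / (1.42 − 0.0184) = 0.558 m³/s.
= 558 L/s.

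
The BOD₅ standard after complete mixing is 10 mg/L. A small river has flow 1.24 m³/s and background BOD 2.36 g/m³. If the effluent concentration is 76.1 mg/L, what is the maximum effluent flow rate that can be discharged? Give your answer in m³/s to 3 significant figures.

Mass balance at complete mixing: C_std·(Q_w + Q_r) = Q_w·C_e + Q_r·C_b.
Rearranging, Q_w = Q_r·(C_std − C_b)/(C_e − C_std) = 1.24·(10 − 2.36) / (76.1 − 10) = 0.1433 m³/s.

0.143 m³/s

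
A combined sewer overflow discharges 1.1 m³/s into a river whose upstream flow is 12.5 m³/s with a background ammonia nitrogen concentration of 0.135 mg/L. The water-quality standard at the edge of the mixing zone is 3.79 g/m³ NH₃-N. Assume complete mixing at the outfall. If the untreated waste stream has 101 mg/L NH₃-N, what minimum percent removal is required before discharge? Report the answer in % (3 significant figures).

55.1 %

Mass balance: 3.79·13.6 = 1.1·Cₑ + 12.5·0.135.
Cₑ = (51.54 − 1.688) / 1.1 = 45.32 mg/L.
Required removal = 1 − 45.32/101 = 55.12 %.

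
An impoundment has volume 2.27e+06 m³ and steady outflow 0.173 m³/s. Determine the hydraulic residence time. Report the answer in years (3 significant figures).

Q = 0.173 m³/s × 3.156e+07 s/yr = 5.459e+06 m³/yr.
Hydraulic residence time τ = V/Q = 2.27e+06/5.459e+06 = 0.4158 yr.

0.416 yr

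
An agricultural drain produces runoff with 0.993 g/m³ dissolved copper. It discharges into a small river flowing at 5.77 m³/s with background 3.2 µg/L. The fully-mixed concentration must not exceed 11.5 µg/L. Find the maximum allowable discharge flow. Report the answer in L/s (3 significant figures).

48.8 L/s

3.2 µg/L = 0.0032 mg/L.
11.5 µg/L = 0.0115 mg/L.
Mass balance at complete mixing: C_std·(Q_w + Q_r) = Q_w·C_e + Q_r·C_b.
Rearranging, Q_w = Q_r·(C_std − C_b)/(C_e − C_std) = 5.77·(0.0115 − 0.0032) / (0.993 − 0.0115) = 0.04879 m³/s.
= 48.79 L/s.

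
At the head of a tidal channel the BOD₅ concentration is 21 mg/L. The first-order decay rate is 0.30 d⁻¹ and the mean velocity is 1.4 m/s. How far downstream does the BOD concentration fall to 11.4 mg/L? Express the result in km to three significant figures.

246 km

From C = C₀·e^(−kt), t = ln(C₀/C)/k = ln(21/11.4)/0.30 = 0.6109/0.30 = 2.036 d.
Distance = v·t = 1.4 m/s × 1.759e+05 s = 2.463e+05 m = 246.3 km.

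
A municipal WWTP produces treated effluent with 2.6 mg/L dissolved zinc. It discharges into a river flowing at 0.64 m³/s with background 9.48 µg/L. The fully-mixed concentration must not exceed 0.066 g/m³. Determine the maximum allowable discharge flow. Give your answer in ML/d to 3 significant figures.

9.48 µg/L = 0.00948 mg/L.
Mass balance at complete mixing: C_std·(Q_w + Q_r) = Q_w·C_e + Q_r·C_b.
Rearranging, Q_w = Q_r·(C_std − C_b)/(C_e − C_std) = 0.64·(0.066 − 0.00948) / (2.6 − 0.066) = 0.01427 m³/s.
= 1.233 ML/d.

1.23 ML/d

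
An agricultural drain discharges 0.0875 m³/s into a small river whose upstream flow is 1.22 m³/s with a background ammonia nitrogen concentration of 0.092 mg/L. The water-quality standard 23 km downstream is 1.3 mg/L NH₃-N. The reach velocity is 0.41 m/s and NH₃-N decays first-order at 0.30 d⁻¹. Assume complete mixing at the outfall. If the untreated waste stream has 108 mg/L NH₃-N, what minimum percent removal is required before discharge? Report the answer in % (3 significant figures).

79.3 %

Travel time to the compliance point: t = 2.3e+04/0.41 = 5.61e+04 s = 0.6493 d; decay factor exp(−0.30·0.6493) = 0.823.
So the concentration just after mixing may be at most 1.3/0.823 = 1.58 mg/L.
Mass balance: 1.58·1.307 = 0.0875·Cₑ + 1.22·0.092.
Cₑ = (2.065 − 0.1122) / 0.0875 = 22.32 mg/L.
Required removal = 1 − 22.32/108 = 79.33 %.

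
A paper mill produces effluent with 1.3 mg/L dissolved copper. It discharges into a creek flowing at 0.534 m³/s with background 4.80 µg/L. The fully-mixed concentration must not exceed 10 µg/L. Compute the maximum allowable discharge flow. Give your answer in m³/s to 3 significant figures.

0.00215 m³/s

4.80 µg/L = 0.0048 mg/L.
10 µg/L = 0.01 mg/L.
Mass balance at complete mixing: C_std·(Q_w + Q_r) = Q_w·C_e + Q_r·C_b.
Rearranging, Q_w = Q_r·(C_std − C_b)/(C_e − C_std) = 0.534·(0.01 − 0.0048) / (1.3 − 0.01) = 0.002153 m³/s.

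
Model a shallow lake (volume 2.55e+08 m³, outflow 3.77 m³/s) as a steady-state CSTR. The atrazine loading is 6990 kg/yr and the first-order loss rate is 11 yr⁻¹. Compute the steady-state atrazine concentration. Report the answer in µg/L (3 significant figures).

Outflow Q = 3.77 m³/s × 3.156e+07 s/yr = 1.19e+08 m³/yr.
Steady-state CSTR mass balance: W = Q·C + k·V·C, so C = W/(Q + kV).
Q + kV = 1.19e+08 + 11·2.55e+08 = 2.924e+09 m³/yr.
C = 6990/2.924e+09 = 2.391e-06 kg/m³ = 0.002391 mg/L = 2.391 µg/L.

2.39 µg/L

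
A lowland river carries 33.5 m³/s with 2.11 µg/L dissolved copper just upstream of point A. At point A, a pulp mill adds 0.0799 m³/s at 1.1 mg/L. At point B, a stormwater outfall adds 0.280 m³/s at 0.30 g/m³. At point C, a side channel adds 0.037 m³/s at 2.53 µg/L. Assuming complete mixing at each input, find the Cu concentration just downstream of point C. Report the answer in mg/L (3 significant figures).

2.11 µg/L = 0.00211 mg/L.
After input A: C = (33.5·0.00211 + 0.0799·1.1) / 33.58 = 0.004722 mg/L.
After input B: C = (33.58·0.004722 + 0.28·0.3) / 33.86 = 0.007164 mg/L.
2.53 µg/L = 0.00253 mg/L.
After input C: C = (33.86·0.007164 + 0.037·0.00253) / 33.9 = 0.007159 mg/L.

0.00716 mg/L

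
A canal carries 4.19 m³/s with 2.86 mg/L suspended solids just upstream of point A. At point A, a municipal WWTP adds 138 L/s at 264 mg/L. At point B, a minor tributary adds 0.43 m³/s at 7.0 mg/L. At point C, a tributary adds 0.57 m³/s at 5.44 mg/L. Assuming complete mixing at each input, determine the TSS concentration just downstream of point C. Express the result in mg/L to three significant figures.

10.2 mg/L

138 L/s = 0.138 m³/s.
After input A: C = (4.19·2.86 + 0.138·264) / 4.328 = 11.19 mg/L.
After input B: C = (4.328·11.19 + 0.43·7) / 4.758 = 10.81 mg/L.
After input C: C = (4.758·10.81 + 0.57·5.44) / 5.328 = 10.23 mg/L.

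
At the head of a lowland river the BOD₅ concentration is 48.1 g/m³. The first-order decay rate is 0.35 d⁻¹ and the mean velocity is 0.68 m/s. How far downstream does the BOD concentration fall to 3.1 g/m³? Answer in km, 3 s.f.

From C = C₀·e^(−kt), t = ln(C₀/C)/k = ln(48.1/3.1)/0.35 = 2.742/0.35 = 7.834 d.
Distance = v·t = 0.68 m/s × 6.769e+05 s = 4.603e+05 m = 460.3 km.

460 km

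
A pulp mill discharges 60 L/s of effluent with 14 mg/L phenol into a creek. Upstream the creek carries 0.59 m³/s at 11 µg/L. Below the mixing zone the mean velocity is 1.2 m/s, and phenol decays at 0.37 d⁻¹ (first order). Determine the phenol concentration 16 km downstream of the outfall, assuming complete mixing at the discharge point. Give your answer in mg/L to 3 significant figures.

60 L/s = 0.06 m³/s.
11 µg/L = 0.011 mg/L.
After complete mixing, C₀ = (0.06·14 + 0.59·0.011) / 0.65 = 1.302 mg/L.
Travel time t = 1.6e+04 m / 1.2 m/s = 1.333e+04 s = 0.1543 d.
C = 1.302·exp(−0.37·0.1543) = 1.302·0.9445 = 1.23 mg/L.

1.23 mg/L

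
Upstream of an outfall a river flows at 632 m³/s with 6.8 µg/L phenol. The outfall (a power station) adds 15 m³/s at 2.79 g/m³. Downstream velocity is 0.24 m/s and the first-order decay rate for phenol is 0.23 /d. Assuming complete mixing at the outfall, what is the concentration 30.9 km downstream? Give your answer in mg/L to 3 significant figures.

0.0506 mg/L

6.8 µg/L = 0.0068 mg/L.
After complete mixing, C₀ = (15·2.79 + 632·0.0068) / 647 = 0.07133 mg/L.
Travel time t = 3.09e+04 m / 0.24 m/s = 1.288e+05 s = 1.49 d.
C = 0.07133·exp(−0.23·1.49) = 0.07133·0.7098 = 0.05063 mg/L.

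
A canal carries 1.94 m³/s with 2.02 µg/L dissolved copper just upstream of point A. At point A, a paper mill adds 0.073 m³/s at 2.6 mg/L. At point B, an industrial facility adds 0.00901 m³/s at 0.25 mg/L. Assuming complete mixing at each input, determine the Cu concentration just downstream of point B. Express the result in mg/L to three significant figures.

2.02 µg/L = 0.00202 mg/L.
After input A: C = (1.94·0.00202 + 0.073·2.6) / 2.013 = 0.09623 mg/L.
After input B: C = (2.013·0.09623 + 0.00901·0.25) / 2.022 = 0.09692 mg/L.

0.0969 mg/L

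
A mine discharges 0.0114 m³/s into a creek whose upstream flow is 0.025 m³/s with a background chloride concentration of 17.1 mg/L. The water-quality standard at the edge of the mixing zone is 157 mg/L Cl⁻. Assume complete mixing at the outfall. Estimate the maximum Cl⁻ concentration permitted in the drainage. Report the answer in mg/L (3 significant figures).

464 mg/L

Mass balance: 157·0.0364 = 0.0114·Cₑ + 0.025·17.1.
Cₑ = (5.715 − 0.4275) / 0.0114 = 463.8 mg/L.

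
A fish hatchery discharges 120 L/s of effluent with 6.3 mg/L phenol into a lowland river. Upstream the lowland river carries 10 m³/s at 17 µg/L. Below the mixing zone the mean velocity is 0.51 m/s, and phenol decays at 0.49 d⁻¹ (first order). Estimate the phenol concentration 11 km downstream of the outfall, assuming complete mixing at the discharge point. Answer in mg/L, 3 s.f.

0.0810 mg/L

120 L/s = 0.12 m³/s.
17 µg/L = 0.017 mg/L.
After complete mixing, C₀ = (0.12·6.3 + 10·0.017) / 10.12 = 0.0915 mg/L.
Travel time t = 1.1e+04 m / 0.51 m/s = 2.157e+04 s = 0.2496 d.
C = 0.0915·exp(−0.49·0.2496) = 0.0915·0.8849 = 0.08097 mg/L.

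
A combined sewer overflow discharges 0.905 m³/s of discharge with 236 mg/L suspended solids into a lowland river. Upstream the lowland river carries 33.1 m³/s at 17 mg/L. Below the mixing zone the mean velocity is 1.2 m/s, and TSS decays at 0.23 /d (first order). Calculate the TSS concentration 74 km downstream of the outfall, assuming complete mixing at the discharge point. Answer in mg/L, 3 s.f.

After complete mixing, C₀ = (0.905·236 + 33.1·17) / 34.01 = 22.83 mg/L.
Travel time t = 7.4e+04 m / 1.2 m/s = 6.167e+04 s = 0.7137 d.
C = 22.83·exp(−0.23·0.7137) = 22.83·0.8486 = 19.37 mg/L.

19.4 mg/L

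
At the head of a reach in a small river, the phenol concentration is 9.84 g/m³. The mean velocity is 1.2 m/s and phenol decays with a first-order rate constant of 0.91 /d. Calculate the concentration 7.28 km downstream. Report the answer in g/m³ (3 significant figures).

9.23 g/m³

Travel time t = 7.28 km / 1.2 m/s = 7280/1.2 = 6067 s = 0.07022 d.
First-order decay: C = 9.84·exp(−0.91·0.07022) = 9.84·0.9381 = 9.231 g/m³.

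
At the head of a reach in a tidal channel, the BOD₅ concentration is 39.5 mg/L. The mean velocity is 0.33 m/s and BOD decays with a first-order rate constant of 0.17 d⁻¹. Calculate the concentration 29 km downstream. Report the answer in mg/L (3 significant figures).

33.2 mg/L

Travel time t = 29 km / 0.33 m/s = 2.9e+04/0.33 = 8.788e+04 s = 1.017 d.
First-order decay: C = 39.5·exp(−0.17·1.017) = 39.5·0.8412 = 33.23 mg/L.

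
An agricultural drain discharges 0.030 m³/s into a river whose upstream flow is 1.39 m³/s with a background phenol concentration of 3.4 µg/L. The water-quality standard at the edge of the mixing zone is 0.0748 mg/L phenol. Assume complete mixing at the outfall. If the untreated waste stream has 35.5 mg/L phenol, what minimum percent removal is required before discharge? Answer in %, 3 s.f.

90.5 %

3.4 µg/L = 0.0034 mg/L.
Mass balance: 0.0748·1.42 = 0.03·Cₑ + 1.39·0.0034.
Cₑ = (0.1062 − 0.004726) / 0.03 = 3.383 mg/L.
Required removal = 1 − 3.383/35.5 = 90.47 %.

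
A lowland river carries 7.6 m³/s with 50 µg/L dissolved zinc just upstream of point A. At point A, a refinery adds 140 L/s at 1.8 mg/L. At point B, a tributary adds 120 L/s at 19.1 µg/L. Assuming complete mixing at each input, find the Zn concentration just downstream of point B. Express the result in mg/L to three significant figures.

50 µg/L = 0.05 mg/L.
140 L/s = 0.14 m³/s.
After input A: C = (7.6·0.05 + 0.14·1.8) / 7.74 = 0.08165 mg/L.
120 L/s = 0.12 m³/s.
19.1 µg/L = 0.0191 mg/L.
After input B: C = (7.74·0.08165 + 0.12·0.0191) / 7.86 = 0.0807 mg/L.

0.0807 mg/L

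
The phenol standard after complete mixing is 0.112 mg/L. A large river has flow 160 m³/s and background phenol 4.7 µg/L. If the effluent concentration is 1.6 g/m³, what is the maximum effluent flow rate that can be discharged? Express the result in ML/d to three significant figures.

4.7 µg/L = 0.0047 mg/L.
Mass balance at complete mixing: C_std·(Q_w + Q_r) = Q_w·C_e + Q_r·C_b.
Rearranging, Q_w = Q_r·(C_std − C_b)/(C_e − C_std) = 160·(0.112 − 0.0047) / (1.6 − 0.112) = 11.54 m³/s.
= 996.9 ML/d.

997 ML/d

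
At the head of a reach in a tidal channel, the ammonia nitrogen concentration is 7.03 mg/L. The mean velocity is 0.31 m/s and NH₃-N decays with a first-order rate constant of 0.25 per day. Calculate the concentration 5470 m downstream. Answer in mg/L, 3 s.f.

6.68 mg/L

Travel time t = 5470 m / 0.31 m/s = 5470/0.31 = 1.765e+04 s = 0.2042 d.
First-order decay: C = 7.03·exp(−0.25·0.2042) = 7.03·0.9502 = 6.68 mg/L.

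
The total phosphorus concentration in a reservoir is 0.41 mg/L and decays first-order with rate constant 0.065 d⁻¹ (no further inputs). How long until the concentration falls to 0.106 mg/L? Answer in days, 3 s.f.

t = ln(C₀/C)/k = ln(0.41/0.106)/0.065 = 1.353/0.065 = 20.81 d.

20.8 d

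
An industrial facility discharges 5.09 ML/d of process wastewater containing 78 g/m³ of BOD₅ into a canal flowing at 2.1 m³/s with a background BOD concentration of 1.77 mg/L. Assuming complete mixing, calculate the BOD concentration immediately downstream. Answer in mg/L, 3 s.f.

5.09 ML/d = 0.05891 m³/s.
By mass balance at complete mixing, C = (0.05891·78 + 2.1·1.77) / (0.05891 + 2.1) = 8.312/2.159 = 3.85 mg/L.

3.85 mg/L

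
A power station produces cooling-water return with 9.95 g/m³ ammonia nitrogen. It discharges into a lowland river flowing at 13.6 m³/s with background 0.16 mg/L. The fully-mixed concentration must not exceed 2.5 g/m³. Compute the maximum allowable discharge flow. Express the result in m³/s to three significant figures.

Mass balance at complete mixing: C_std·(Q_w + Q_r) = Q_w·C_e + Q_r·C_b.
Rearranging, Q_w = Q_r·(C_std − C_b)/(C_e − C_std) = 13.6·(2.5 − 0.16) / (9.95 − 2.5) = 4.272 m³/s.

4.27 m³/s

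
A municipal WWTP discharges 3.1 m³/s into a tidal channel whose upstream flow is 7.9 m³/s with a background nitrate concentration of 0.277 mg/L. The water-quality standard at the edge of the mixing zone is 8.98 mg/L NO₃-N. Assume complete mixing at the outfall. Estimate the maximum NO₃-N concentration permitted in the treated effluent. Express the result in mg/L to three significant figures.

Mass balance: 8.98·11 = 3.1·Cₑ + 7.9·0.277.
Cₑ = (98.78 − 2.188) / 3.1 = 31.16 mg/L.

31.2 mg/L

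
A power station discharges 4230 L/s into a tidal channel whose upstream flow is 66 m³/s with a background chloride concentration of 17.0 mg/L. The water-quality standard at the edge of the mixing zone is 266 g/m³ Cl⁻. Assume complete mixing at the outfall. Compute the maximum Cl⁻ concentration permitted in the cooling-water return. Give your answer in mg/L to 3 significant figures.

4230 L/s = 4.23 m³/s.
Mass balance: 266·70.23 = 4.23·Cₑ + 66·17.
Cₑ = (1.868e+04 − 1122) / 4.23 = 4151 mg/L.

4150 mg/L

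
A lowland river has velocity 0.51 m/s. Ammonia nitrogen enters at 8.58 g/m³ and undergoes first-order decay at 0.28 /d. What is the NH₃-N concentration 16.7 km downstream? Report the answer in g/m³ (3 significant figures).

7.72 g/m³

Travel time t = 16.7 km / 0.51 m/s = 1.67e+04/0.51 = 3.275e+04 s = 0.379 d.
First-order decay: C = 8.58·exp(−0.28·0.379) = 8.58·0.8993 = 7.716 g/m³.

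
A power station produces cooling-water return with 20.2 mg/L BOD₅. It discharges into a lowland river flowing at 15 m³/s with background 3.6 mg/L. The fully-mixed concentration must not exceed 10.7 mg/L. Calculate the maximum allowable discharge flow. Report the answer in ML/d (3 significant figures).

Mass balance at complete mixing: C_std·(Q_w + Q_r) = Q_w·C_e + Q_r·C_b.
Rearranging, Q_w = Q_r·(C_std − C_b)/(C_e − C_std) = 15·(10.7 − 3.6) / (20.2 − 10.7) = 11.21 m³/s.
= 968.6 ML/d.

969 ML/d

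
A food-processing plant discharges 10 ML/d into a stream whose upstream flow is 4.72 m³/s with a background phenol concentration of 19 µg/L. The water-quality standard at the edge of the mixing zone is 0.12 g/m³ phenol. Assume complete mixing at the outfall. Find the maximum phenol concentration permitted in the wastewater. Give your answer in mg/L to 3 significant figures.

10 ML/d = 0.1157 m³/s.
19 µg/L = 0.019 mg/L.
Mass balance: 0.12·4.836 = 0.1157·Cₑ + 4.72·0.019.
Cₑ = (0.5803 − 0.08968) / 0.1157 = 4.239 mg/L.

4.24 mg/L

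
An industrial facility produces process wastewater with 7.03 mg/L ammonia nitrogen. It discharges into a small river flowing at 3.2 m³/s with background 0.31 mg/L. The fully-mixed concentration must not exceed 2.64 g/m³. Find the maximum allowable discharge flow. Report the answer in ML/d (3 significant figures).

147 ML/d

Mass balance at complete mixing: C_std·(Q_w + Q_r) = Q_w·C_e + Q_r·C_b.
Rearranging, Q_w = Q_r·(C_std − C_b)/(C_e − C_std) = 3.2·(2.64 − 0.31) / (7.03 − 2.64) = 1.698 m³/s.
= 146.7 ML/d.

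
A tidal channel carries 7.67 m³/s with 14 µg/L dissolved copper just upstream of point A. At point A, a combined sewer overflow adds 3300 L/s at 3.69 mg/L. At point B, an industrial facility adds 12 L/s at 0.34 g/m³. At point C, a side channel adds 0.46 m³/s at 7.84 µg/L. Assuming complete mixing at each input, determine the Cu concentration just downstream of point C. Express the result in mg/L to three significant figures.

1.07 mg/L

14 µg/L = 0.014 mg/L.
3300 L/s = 3.3 m³/s.
After input A: C = (7.67·0.014 + 3.3·3.69) / 10.97 = 1.12 mg/L.
12 L/s = 0.012 m³/s.
After input B: C = (10.97·1.12 + 0.012·0.34) / 10.98 = 1.119 mg/L.
7.84 µg/L = 0.00784 mg/L.
After input C: C = (10.98·1.119 + 0.46·0.00784) / 11.44 = 1.074 mg/L.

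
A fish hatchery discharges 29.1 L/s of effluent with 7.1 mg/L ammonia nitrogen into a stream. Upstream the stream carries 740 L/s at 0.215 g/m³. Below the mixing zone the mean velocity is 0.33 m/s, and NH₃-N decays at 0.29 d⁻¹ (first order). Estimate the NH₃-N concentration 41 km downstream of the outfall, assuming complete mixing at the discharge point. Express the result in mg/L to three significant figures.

29.1 L/s = 0.0291 m³/s.
740 L/s = 0.74 m³/s.
After complete mixing, C₀ = (0.0291·7.1 + 0.74·0.215) / 0.7691 = 0.4755 mg/L.
Travel time t = 4.1e+04 m / 0.33 m/s = 1.242e+05 s = 1.438 d.
C = 0.4755·exp(−0.29·1.438) = 0.4755·0.659 = 0.3134 mg/L.

0.313 mg/L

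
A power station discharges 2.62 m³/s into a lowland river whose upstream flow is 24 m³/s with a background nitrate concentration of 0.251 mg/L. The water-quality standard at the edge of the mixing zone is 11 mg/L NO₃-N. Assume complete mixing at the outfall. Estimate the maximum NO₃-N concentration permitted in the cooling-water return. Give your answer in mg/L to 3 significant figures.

Mass balance: 11·26.62 = 2.62·Cₑ + 24·0.251.
Cₑ = (292.8 − 6.024) / 2.62 = 109.5 mg/L.

109 mg/L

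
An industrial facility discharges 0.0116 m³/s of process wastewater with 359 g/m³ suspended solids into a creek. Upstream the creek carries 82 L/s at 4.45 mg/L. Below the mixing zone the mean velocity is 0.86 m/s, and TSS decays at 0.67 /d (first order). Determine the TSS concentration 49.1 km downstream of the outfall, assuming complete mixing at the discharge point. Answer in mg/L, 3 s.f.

31.1 mg/L

82 L/s = 0.082 m³/s.
After complete mixing, C₀ = (0.0116·359 + 0.082·4.45) / 0.0936 = 48.39 mg/L.
Travel time t = 4.91e+04 m / 0.86 m/s = 5.709e+04 s = 0.6608 d.
C = 48.39·exp(−0.67·0.6608) = 48.39·0.6423 = 31.08 mg/L.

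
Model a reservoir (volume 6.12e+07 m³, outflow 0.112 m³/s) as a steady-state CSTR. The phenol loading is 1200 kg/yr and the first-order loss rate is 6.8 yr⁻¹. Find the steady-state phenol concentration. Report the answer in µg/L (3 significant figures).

2.86 µg/L

Outflow Q = 0.112 m³/s × 3.156e+07 s/yr = 3.534e+06 m³/yr.
Steady-state CSTR mass balance: W = Q·C + k·V·C, so C = W/(Q + kV).
Q + kV = 3.534e+06 + 6.8·6.12e+07 = 4.197e+08 m³/yr.
C = 1200/4.197e+08 = 2.859e-06 kg/m³ = 0.002859 mg/L = 2.859 µg/L.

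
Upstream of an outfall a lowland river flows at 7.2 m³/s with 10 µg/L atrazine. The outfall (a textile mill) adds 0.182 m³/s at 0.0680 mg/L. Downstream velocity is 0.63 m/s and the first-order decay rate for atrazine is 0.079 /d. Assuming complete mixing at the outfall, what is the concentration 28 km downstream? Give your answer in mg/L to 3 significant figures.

10 µg/L = 0.01 mg/L.
After complete mixing, C₀ = (0.182·0.068 + 7.2·0.01) / 7.382 = 0.01143 mg/L.
Travel time t = 2.8e+04 m / 0.63 m/s = 4.444e+04 s = 0.5144 d.
C = 0.01143·exp(−0.079·0.5144) = 0.01143·0.9602 = 0.01097 mg/L.

0.0110 mg/L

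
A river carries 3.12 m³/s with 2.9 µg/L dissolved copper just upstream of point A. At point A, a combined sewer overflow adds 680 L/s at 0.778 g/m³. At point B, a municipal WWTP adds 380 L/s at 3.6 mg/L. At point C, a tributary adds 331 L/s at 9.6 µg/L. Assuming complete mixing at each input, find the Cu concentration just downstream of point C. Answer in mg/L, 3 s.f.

0.423 mg/L

2.9 µg/L = 0.0029 mg/L.
680 L/s = 0.68 m³/s.
After input A: C = (3.12·0.0029 + 0.68·0.778) / 3.8 = 0.1416 mg/L.
380 L/s = 0.38 m³/s.
After input B: C = (3.8·0.1416 + 0.38·3.6) / 4.18 = 0.456 mg/L.
331 L/s = 0.331 m³/s.
9.6 µg/L = 0.0096 mg/L.
After input C: C = (4.18·0.456 + 0.331·0.0096) / 4.511 = 0.4232 mg/L.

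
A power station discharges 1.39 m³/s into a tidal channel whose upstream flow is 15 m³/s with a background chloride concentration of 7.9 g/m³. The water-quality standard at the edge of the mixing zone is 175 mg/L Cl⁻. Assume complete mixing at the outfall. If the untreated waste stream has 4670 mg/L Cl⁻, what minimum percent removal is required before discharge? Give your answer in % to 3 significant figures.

Mass balance: 175·16.39 = 1.39·Cₑ + 15·7.9.
Cₑ = (2868 − 118.5) / 1.39 = 1978 mg/L.
Required removal = 1 − 1978/4670 = 57.64 %.

57.6 %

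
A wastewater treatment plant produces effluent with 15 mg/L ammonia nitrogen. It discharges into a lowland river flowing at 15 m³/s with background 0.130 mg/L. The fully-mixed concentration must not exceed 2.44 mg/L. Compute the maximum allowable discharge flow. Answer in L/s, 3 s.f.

Mass balance at complete mixing: C_std·(Q_w + Q_r) = Q_w·C_e + Q_r·C_b.
Rearranging, Q_w = Q_r·(C_std − C_b)/(C_e − C_std) = 15·(2.44 − 0.13) / (15 − 2.44) = 2.759 m³/s.
= 2759 L/s.

2760 L/s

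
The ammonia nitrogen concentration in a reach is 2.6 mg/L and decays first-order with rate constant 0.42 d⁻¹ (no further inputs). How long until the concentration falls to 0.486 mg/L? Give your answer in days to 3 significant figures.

t = ln(C₀/C)/k = ln(2.6/0.486)/0.42 = 1.677/0.42 = 3.993 d.

3.99 d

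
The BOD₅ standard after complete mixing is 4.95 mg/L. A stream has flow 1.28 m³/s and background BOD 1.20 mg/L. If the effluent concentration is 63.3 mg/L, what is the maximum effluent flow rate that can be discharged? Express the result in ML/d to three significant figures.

7.11 ML/d

Mass balance at complete mixing: C_std·(Q_w + Q_r) = Q_w·C_e + Q_r·C_b.
Rearranging, Q_w = Q_r·(C_std − C_b)/(C_e − C_std) = 1.28·(4.95 − 1.2) / (63.3 − 4.95) = 0.08226 m³/s.
= 7.107 ML/d.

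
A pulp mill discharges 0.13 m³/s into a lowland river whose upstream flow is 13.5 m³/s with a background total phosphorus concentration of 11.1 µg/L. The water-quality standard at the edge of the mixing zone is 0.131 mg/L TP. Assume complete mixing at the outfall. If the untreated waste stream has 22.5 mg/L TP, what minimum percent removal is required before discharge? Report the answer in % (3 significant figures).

44.1 %

11.1 µg/L = 0.0111 mg/L.
Mass balance: 0.131·13.63 = 0.13·Cₑ + 13.5·0.0111.
Cₑ = (1.786 − 0.1499) / 0.13 = 12.58 mg/L.
Required removal = 1 − 12.58/22.5 = 44.08 %.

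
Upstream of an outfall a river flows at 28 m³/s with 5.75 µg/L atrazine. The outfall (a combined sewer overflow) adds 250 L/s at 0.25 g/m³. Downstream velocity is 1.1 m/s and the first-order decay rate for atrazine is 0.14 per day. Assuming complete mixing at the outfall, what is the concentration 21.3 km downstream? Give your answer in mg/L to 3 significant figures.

0.00767 mg/L

250 L/s = 0.25 m³/s.
5.75 µg/L = 0.00575 mg/L.
After complete mixing, C₀ = (0.25·0.25 + 28·0.00575) / 28.25 = 0.007912 mg/L.
Travel time t = 2.13e+04 m / 1.1 m/s = 1.936e+04 s = 0.2241 d.
C = 0.007912·exp(−0.14·0.2241) = 0.007912·0.9691 = 0.007667 mg/L.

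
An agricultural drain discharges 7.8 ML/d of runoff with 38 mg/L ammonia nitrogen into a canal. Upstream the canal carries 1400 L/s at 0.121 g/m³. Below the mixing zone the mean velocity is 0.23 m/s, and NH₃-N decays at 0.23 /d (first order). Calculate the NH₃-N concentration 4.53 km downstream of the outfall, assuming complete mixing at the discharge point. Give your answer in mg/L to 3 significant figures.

7.8 ML/d = 0.09028 m³/s.
1400 L/s = 1.4 m³/s.
After complete mixing, C₀ = (0.09028·38 + 1.4·0.121) / 1.49 = 2.416 mg/L.
Travel time t = 4530 m / 0.23 m/s = 1.97e+04 s = 0.228 d.
C = 2.416·exp(−0.23·0.228) = 2.416·0.9489 = 2.292 mg/L.

2.29 mg/L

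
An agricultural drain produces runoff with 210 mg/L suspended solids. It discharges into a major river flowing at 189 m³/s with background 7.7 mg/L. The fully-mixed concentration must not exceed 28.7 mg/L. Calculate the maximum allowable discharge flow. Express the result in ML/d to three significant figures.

1890 ML/d

Mass balance at complete mixing: C_std·(Q_w + Q_r) = Q_w·C_e + Q_r·C_b.
Rearranging, Q_w = Q_r·(C_std − C_b)/(C_e − C_std) = 189·(28.7 − 7.7) / (210 − 28.7) = 21.89 m³/s.
= 1891 ML/d.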